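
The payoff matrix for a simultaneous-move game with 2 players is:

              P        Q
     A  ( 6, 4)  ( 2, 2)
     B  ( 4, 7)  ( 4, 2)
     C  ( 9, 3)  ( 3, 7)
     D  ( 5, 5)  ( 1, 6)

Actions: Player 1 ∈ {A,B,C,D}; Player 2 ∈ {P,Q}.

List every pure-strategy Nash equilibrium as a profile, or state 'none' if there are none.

No pure NE.

(A,P): not NE [P1→C gives 9>6]
(A,Q): not NE [P1→B gives 4>2; P2→P gives 4>2]
(B,P): not NE [P1→C gives 9>4]
(B,Q): not NE [P2→P gives 7>2]
(C,P): not NE [P2→Q gives 7>3]
(C,Q): not NE [P1→B gives 4>3]
(D,P): not NE [P1→C gives 9>5; P2→Q gives 6>5]
(D,Q): not NE [P1→B gives 4>1]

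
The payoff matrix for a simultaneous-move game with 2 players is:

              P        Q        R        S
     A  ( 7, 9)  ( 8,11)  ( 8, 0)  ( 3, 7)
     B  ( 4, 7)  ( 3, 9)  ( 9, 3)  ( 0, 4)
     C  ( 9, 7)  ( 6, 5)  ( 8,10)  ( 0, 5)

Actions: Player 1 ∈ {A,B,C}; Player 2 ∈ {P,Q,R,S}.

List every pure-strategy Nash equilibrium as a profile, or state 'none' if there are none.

(A,P): not NE [P1→C gives 9>7; P2→Q gives 11>9]
(A,Q): NE
(A,R): not NE [P1→B gives 9>8; P2→Q gives 11>0]
(A,S): not NE [P2→Q gives 11>7]
(B,P): not NE [P1→C gives 9>4; P2→Q gives 9>7]
(B,Q): not NE [P1→A gives 8>3]
(B,R): not NE [P2→Q gives 9>3]
(B,S): not NE [P1→A gives 3>0; P2→Q gives 9>4]
(C,P): not NE [P2→R gives 10>7]
(C,Q): not NE [P1→A gives 8>6; P2→R gives 10>5]
(C,R): not NE [P1→B gives 9>8]
(C,S): not NE [P1→A gives 3>0; P2→R gives 10>5]

NE set: (A,Q)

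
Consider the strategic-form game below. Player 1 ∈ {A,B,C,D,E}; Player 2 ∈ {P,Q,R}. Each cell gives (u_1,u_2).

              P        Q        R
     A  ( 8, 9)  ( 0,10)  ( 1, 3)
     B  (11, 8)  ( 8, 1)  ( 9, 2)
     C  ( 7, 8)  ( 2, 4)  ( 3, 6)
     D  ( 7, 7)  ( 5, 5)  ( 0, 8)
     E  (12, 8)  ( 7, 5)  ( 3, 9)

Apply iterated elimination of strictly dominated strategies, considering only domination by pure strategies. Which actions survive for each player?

Survivors P1:{B,E} P2:{P,R}

P1 drop A (B beats it: P:11>8 Q:8>0 R:9>1)
P1 drop C (B beats it: P:11>7 Q:8>2 R:9>3)
P1 drop D (B beats it: P:11>7 Q:8>5 R:9>0)
P2 drop Q (P beats it: B:8>1 E:8>5)
P1→{B,E} P2→{P,R}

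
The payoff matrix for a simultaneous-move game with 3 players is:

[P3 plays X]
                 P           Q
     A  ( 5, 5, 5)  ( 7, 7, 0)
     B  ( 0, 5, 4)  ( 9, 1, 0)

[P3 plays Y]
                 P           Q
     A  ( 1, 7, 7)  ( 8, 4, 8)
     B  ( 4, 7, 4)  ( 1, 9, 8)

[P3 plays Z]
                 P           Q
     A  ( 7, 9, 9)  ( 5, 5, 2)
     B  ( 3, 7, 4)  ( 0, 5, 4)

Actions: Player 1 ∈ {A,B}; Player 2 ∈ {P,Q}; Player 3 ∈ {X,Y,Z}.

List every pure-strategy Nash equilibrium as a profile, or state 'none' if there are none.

(A,P,X): not NE [P2→Q gives 7>5; P3→Z gives 9>5]
(A,P,Y): not NE [P1→B gives 4>1; P3→Z gives 9>7]
(A,P,Z): NE
(A,Q,X): not NE [P1→B gives 9>7; P3→Y gives 8>0]
(A,Q,Y): not NE [P2→P gives 7>4]
(A,Q,Z): not NE [P2→P gives 9>5; P3→Y gives 8>2]
(B,P,X): not NE [P1→A gives 5>0]
(B,P,Y): not NE [P2→Q gives 9>7]
(B,P,Z): not NE [P1→A gives 7>3]
(B,Q,X): not NE [P2→P gives 5>1; P3→Y gives 8>0]
(B,Q,Y): not NE [P1→A gives 8>1]
(B,Q,Z): not NE [P1→A gives 5>0; P2→P gives 7>5; P3→Y gives 8>4]

NE set: (A,P,Z)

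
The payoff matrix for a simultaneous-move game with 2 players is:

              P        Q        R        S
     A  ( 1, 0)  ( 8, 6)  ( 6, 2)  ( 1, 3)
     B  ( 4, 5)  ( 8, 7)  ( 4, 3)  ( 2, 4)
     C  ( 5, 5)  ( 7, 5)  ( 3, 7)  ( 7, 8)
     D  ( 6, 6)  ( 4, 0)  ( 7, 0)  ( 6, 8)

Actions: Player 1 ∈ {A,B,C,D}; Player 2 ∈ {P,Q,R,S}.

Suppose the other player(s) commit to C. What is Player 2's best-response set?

u_2(P vs C) = 5
u_2(Q vs C) = 5
u_2(R vs C) = 7
u_2(S vs C) = 8
max payoff 8 at {S}

argmax u_2 = {S}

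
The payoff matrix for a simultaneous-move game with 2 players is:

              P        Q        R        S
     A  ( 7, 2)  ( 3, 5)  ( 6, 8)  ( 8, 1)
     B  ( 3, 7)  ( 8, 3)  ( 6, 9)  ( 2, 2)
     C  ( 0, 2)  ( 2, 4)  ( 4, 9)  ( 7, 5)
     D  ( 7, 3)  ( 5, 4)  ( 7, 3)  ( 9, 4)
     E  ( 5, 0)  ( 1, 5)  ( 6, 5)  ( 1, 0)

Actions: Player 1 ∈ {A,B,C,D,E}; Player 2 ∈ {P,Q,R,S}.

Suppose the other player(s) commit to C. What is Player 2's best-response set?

u_2(P vs C) = 2
u_2(Q vs C) = 4
u_2(R vs C) = 9
u_2(S vs C) = 5
max payoff 9 at {R}

BR_2 = {R}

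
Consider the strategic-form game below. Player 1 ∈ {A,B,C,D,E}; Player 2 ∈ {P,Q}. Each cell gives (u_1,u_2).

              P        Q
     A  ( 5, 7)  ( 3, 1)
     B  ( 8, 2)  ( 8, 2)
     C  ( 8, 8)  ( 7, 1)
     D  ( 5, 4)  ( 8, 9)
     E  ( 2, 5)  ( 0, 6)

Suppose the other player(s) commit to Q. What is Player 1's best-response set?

u_1(A vs Q) = 3
u_1(B vs Q) = 8
u_1(C vs Q) = 7
u_1(D vs Q) = 8
u_1(E vs Q) = 0
max payoff 8 at {B,D}

BR_1 = {B,D}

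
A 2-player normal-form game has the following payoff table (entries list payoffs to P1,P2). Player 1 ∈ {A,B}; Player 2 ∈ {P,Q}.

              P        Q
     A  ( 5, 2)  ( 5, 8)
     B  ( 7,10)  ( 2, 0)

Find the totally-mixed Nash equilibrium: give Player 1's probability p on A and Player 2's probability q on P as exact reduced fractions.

(p,q) = (5/8, 3/5)

P1 indiff ⇒ q·5+(1-q)·5 = q·7+(1-q)·2 ⇒ q(-2) = (1-q)(-3) ⇒ q = 3/5
P2 indiff ⇒ p·2+(1-p)·10 = p·8+(1-p)·0 ⇒ p(-6) = (1-p)(-10) ⇒ p = 5/8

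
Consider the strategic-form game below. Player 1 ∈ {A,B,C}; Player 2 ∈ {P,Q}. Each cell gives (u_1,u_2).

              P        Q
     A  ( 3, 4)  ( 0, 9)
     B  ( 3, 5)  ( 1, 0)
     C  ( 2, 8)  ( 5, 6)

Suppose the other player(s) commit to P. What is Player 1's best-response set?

P1 best: {A,B}

u_1(A vs P) = 3
u_1(B vs P) = 3
u_1(C vs P) = 2
max payoff 3 at {A,B}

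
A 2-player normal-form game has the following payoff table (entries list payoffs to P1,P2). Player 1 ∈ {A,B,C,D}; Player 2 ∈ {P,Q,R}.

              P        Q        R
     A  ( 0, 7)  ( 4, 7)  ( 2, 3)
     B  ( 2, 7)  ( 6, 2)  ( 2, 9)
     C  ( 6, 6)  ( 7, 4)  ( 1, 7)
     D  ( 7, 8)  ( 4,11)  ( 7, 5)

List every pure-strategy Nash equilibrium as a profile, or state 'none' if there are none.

No pure NE.

(A,P): not NE [P1→D gives 7>0]
(A,Q): not NE [P1→C gives 7>4]
(A,R): not NE [P1→D gives 7>2; P2→Q gives 7>3]
(B,P): not NE [P1→D gives 7>2; P2→R gives 9>7]
(B,Q): not NE [P1→C gives 7>6; P2→R gives 9>2]
(B,R): not NE [P1→D gives 7>2]
(C,P): not NE [P1→D gives 7>6; P2→R gives 7>6]
(C,Q): not NE [P2→R gives 7>4]
(C,R): not NE [P1→D gives 7>1]
(D,P): not NE [P2→Q gives 11>8]
(D,Q): not NE [P1→C gives 7>4]
(D,R): not NE [P2→Q gives 11>5]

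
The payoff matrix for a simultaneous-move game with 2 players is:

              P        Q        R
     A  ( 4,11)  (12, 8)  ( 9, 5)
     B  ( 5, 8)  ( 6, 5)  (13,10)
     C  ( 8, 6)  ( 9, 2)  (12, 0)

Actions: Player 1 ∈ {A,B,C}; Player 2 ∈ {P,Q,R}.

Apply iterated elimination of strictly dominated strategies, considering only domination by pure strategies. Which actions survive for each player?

P2 drop Q (P beats it: A:11>8 B:8>5 C:6>2)
P1 drop A (B beats it: P:5>4 R:13>9)
P1→{B,C} P2→{P,R}

Remaining: P1:{B,C} P2:{P,R}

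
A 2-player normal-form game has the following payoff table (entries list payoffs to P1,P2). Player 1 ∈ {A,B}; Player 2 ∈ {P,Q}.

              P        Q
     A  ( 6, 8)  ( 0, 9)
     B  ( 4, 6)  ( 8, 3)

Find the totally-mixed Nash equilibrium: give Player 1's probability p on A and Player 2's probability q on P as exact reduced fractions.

P1 mixes 3/4 on A; P2 mixes 4/5 on P

P1 indiff ⇒ q·6+(1-q)·0 = q·4+(1-q)·8 ⇒ q(2) = (1-q)(8) ⇒ q = 4/5
P2 indiff ⇒ p·8+(1-p)·6 = p·9+(1-p)·3 ⇒ p(-1) = (1-p)(-3) ⇒ p = 3/4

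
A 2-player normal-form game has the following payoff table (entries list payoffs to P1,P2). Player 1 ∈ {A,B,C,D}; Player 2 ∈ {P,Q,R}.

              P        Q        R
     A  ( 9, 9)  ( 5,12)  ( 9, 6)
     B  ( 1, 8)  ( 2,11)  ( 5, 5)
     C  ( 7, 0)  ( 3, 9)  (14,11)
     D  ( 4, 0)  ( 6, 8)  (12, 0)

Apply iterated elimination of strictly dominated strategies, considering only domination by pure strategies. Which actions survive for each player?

Remaining: P1:{C,D} P2:{Q,R}

P1 drop B (A beats it: P:9>1 Q:5>2 R:9>5)
P2 drop P (Q beats it: A:12>9 C:9>0 D:8>0)
P1 drop A (D beats it: Q:6>5 R:12>9)
P1→{C,D} P2→{Q,R}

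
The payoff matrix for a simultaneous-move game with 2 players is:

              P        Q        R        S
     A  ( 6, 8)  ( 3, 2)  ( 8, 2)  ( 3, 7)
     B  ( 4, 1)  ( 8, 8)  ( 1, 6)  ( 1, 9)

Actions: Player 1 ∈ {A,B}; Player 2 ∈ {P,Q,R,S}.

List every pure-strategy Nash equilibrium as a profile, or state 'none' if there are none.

Nash profiles: (A,P)

(A,P): NE
(A,Q): not NE [P1→B gives 8>3; P2→P gives 8>2]
(A,R): not NE [P2→P gives 8>2]
(A,S): not NE [P2→P gives 8>7]
(B,P): not NE [P1→A gives 6>4; P2→S gives 9>1]
(B,Q): not NE [P2→S gives 9>8]
(B,R): not NE [P1→A gives 8>1; P2→S gives 9>6]
(B,S): not NE [P1→A gives 3>1]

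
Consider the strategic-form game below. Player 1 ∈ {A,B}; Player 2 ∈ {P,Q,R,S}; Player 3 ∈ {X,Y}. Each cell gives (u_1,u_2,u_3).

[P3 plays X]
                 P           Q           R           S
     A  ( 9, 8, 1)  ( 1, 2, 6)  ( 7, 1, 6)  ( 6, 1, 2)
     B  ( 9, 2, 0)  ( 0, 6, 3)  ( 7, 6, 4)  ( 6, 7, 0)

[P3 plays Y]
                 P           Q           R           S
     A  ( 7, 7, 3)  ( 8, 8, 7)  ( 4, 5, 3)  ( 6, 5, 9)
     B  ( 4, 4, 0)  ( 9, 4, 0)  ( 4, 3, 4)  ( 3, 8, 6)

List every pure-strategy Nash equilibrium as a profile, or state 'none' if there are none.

(A,P,X): not NE [P3→Y gives 3>1]
(A,P,Y): not NE [P2→Q gives 8>7]
(A,Q,X): not NE [P2→P gives 8>2; P3→Y gives 7>6]
(A,Q,Y): not NE [P1→B gives 9>8]
(A,R,X): not NE [P2→P gives 8>1]
(A,R,Y): not NE [P2→Q gives 8>5; P3→X gives 6>3]
(A,S,X): not NE [P2→P gives 8>1; P3→Y gives 9>2]
(A,S,Y): not NE [P2→Q gives 8>5]
(B,P,X): not NE [P2→S gives 7>2]
(B,P,Y): not NE [P1→A gives 7>4; P2→S gives 8>4]
(B,Q,X): not NE [P1→A gives 1>0; P2→S gives 7>6]
(B,Q,Y): not NE [P2→S gives 8>4; P3→X gives 3>0]
(B,R,X): not NE [P2→S gives 7>6]
(B,R,Y): not NE [P2→S gives 8>3]
(B,S,X): not NE [P3→Y gives 6>0]
(B,S,Y): not NE [P1→A gives 6>3]

Equilibria: none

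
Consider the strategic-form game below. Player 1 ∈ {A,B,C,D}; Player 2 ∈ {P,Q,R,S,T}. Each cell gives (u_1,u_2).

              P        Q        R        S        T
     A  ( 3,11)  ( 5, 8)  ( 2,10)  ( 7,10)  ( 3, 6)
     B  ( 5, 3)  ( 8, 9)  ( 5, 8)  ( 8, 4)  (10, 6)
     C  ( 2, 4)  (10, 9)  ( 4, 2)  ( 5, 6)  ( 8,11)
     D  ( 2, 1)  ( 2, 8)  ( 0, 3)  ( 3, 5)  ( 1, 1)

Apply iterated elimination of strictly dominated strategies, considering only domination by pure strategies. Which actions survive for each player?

P1 drop A (B beats it: P:5>3 Q:8>5 R:5>2 S:8>7 T:10>3)
P1 drop D (B beats it: P:5>2 Q:8>2 R:5>0 S:8>3 T:10>1)
P2 drop P (Q beats it: B:9>3 C:9>4)
P2 drop R (Q beats it: B:9>8 C:9>2)
P2 drop S (Q beats it: B:9>4 C:9>6)
P1→{B,C} P2→{Q,T}

Remaining: P1:{B,C} P2:{Q,T}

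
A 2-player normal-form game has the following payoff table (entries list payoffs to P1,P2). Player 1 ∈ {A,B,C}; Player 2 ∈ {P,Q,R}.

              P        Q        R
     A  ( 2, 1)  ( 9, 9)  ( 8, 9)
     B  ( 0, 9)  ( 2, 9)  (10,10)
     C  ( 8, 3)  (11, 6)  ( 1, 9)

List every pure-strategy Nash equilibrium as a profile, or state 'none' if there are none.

(A,P): not NE [P1→C gives 8>2; P2→R gives 9>1]
(A,Q): not NE [P1→C gives 11>9]
(A,R): not NE [P1→B gives 10>8]
(B,P): not NE [P1→C gives 8>0; P2→R gives 10>9]
(B,Q): not NE [P1→C gives 11>2; P2→R gives 10>9]
(B,R): NE
(C,P): not NE [P2→R gives 9>3]
(C,Q): not NE [P2→R gives 9>6]
(C,R): not NE [P1→B gives 10>1]

PSNE = {(B,R)}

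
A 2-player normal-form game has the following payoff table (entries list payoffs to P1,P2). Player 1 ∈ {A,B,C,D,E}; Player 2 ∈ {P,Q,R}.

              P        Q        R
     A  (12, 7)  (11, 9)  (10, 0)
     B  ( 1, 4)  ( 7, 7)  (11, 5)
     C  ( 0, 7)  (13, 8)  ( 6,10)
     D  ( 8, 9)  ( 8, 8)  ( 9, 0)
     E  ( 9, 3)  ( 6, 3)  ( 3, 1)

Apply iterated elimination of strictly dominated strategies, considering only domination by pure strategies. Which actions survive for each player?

P1 drop D (A beats it: P:12>8 Q:11>8 R:10>9)
P1 drop E (A beats it: P:12>9 Q:11>6 R:10>3)
P2 drop P (Q beats it: A:9>7 B:7>4 C:8>7)
P1→{A,B,C} P2→{Q,R}

IESDS → P1:{A,B,C} P2:{Q,R}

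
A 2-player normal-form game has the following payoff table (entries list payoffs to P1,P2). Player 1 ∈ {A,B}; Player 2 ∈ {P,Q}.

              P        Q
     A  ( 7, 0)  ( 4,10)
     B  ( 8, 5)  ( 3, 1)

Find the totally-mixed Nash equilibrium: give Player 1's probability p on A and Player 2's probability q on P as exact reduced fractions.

(p,q) = (2/7, 1/2)

P1 indiff ⇒ q·7+(1-q)·4 = q·8+(1-q)·3 ⇒ q(-1) = (1-q)(-1) ⇒ q = 1/2
P2 indiff ⇒ p·0+(1-p)·5 = p·10+(1-p)·1 ⇒ p(-10) = (1-p)(-4) ⇒ p = 2/7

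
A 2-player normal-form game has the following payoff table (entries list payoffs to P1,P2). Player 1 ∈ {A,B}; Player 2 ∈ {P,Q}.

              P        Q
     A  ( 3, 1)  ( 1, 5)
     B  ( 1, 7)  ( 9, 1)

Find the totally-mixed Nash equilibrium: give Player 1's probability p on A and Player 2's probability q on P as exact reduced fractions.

P1 indiff ⇒ q·3+(1-q)·1 = q·1+(1-q)·9 ⇒ q(2) = (1-q)(8) ⇒ q = 4/5
P2 indiff ⇒ p·1+(1-p)·7 = p·5+(1-p)·1 ⇒ p(-4) = (1-p)(-6) ⇒ p = 3/5

P1 mixes 3/5 on A; P2 mixes 4/5 on P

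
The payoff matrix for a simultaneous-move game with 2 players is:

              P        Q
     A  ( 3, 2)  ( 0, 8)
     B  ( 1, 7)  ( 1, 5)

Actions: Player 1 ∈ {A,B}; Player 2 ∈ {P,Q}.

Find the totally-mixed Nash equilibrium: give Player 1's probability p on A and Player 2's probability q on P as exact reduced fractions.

P1 indiff ⇒ q·3+(1-q)·0 = q·1+(1-q)·1 ⇒ q(2) = (1-q)(1) ⇒ q = 1/3
P2 indiff ⇒ p·2+(1-p)·7 = p·8+(1-p)·5 ⇒ p(-6) = (1-p)(-2) ⇒ p = 1/4

p=1/4, q=1/3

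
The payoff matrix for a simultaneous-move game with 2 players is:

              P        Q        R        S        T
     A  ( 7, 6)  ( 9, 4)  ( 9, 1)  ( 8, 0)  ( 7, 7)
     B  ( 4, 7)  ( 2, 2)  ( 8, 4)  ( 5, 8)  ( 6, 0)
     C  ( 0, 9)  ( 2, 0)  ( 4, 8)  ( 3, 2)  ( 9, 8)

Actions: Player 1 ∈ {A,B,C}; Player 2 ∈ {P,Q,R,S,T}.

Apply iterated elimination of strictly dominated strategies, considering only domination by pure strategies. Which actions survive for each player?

Remaining: P1:{A,C} P2:{P,T}

P1 drop B (A beats it: P:7>4 Q:9>2 R:9>8 S:8>5 T:7>6)
P2 drop Q (P beats it: A:6>4 C:9>0)
P2 drop R (P beats it: A:6>1 C:9>8)
P2 drop S (P beats it: A:6>0 C:9>2)
P1→{A,C} P2→{P,T}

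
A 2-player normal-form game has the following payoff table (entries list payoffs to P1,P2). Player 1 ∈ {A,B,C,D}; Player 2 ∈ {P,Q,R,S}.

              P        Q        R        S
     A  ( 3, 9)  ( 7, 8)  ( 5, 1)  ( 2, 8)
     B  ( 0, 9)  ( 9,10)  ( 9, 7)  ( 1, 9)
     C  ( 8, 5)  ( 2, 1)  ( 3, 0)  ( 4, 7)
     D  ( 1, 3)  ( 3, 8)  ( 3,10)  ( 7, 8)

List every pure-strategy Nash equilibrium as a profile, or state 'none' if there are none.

(A,P): not NE [P1→C gives 8>3]
(A,Q): not NE [P1→B gives 9>7; P2→P gives 9>8]
(A,R): not NE [P1→B gives 9>5; P2→P gives 9>1]
(A,S): not NE [P1→D gives 7>2; P2→P gives 9>8]
(B,P): not NE [P1→C gives 8>0; P2→Q gives 10>9]
(B,Q): NE
(B,R): not NE [P2→Q gives 10>7]
(B,S): not NE [P1→D gives 7>1; P2→Q gives 10>9]
(C,P): not NE [P2→S gives 7>5]
(C,Q): not NE [P1→B gives 9>2; P2→S gives 7>1]
(C,R): not NE [P1→B gives 9>3; P2→S gives 7>0]
(C,S): not NE [P1→D gives 7>4]
(D,P): not NE [P1→C gives 8>1; P2→R gives 10>3]
(D,Q): not NE [P1→B gives 9>3; P2→R gives 10>8]
(D,R): not NE [P1→B gives 9>3]
(D,S): not NE [P2→R gives 10>8]

NE set: (B,Q)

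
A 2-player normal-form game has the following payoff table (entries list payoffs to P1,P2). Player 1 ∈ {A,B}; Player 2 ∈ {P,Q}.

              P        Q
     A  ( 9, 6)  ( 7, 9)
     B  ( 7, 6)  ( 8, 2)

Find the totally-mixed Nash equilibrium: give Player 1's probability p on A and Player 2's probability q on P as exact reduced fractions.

(p,q) = (4/7, 1/3)

P1 indiff ⇒ q·9+(1-q)·7 = q·7+(1-q)·8 ⇒ q(2) = (1-q)(1) ⇒ q = 1/3
P2 indiff ⇒ p·6+(1-p)·6 = p·9+(1-p)·2 ⇒ p(-3) = (1-p)(-4) ⇒ p = 4/7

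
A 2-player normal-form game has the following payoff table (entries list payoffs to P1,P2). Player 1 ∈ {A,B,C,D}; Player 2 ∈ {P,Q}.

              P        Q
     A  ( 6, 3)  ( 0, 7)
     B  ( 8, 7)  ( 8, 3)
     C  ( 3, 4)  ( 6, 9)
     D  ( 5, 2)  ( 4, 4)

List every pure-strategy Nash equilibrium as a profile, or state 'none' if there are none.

(A,P): not NE [P1→B gives 8>6; P2→Q gives 7>3]
(A,Q): not NE [P1→B gives 8>0]
(B,P): NE
(B,Q): not NE [P2→P gives 7>3]
(C,P): not NE [P1→B gives 8>3; P2→Q gives 9>4]
(C,Q): not NE [P1→B gives 8>6]
(D,P): not NE [P1→B gives 8>5; P2→Q gives 4>2]
(D,Q): not NE [P1→B gives 8>4]

Nash profiles: (B,P)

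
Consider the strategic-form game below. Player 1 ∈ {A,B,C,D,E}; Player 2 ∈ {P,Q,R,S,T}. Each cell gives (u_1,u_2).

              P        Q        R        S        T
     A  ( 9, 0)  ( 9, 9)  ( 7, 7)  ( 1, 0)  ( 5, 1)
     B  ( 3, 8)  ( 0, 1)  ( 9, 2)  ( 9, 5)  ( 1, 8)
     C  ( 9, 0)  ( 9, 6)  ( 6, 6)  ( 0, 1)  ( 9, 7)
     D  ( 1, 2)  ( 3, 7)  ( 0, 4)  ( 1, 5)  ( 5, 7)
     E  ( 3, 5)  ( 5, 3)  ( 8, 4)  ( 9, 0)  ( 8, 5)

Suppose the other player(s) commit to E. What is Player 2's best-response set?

BR_2 = {P,T}

u_2(P vs E) = 5
u_2(Q vs E) = 3
u_2(R vs E) = 4
u_2(S vs E) = 0
u_2(T vs E) = 5
max payoff 5 at {P,T}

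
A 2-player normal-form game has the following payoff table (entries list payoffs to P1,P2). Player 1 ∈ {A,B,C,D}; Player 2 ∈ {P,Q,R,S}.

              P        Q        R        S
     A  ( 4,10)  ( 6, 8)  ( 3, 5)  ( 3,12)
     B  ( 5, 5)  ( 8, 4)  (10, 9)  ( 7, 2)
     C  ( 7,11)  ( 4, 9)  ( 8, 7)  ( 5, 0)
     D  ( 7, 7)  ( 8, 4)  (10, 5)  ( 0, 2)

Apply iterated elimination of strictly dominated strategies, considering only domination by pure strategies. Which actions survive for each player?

P1 drop A (B beats it: P:5>4 Q:8>6 R:10>3 S:7>3)
P2 drop Q (P beats it: B:5>4 C:11>9 D:7>4)
P2 drop S (P beats it: B:5>2 C:11>0 D:7>2)
P1→{B,C,D} P2→{P,R}

IESDS → P1:{B,C,D} P2:{P,R}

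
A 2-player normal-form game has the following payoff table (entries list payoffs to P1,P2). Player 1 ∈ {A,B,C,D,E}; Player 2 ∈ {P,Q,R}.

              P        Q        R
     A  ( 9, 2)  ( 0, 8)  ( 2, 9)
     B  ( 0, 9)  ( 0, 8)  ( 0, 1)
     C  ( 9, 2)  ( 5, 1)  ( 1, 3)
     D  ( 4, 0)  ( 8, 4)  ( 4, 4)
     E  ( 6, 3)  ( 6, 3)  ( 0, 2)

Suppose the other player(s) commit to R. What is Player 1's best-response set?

u_1(A vs R) = 2
u_1(B vs R) = 0
u_1(C vs R) = 1
u_1(D vs R) = 4
u_1(E vs R) = 0
max payoff 4 at {D}

P1 best: {D}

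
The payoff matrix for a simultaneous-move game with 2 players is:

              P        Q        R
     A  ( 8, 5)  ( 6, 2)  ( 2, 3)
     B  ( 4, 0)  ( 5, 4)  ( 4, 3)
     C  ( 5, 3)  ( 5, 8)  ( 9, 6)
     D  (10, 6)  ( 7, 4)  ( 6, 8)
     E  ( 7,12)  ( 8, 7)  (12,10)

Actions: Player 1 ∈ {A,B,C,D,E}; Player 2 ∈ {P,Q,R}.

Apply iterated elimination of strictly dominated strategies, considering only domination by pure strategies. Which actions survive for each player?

Remaining: P1:{D,E} P2:{P,R}

P1 drop A (D beats it: P:10>8 Q:7>6 R:6>2)
P1 drop B (D beats it: P:10>4 Q:7>5 R:6>4)
P1 drop C (E beats it: P:7>5 Q:8>5 R:12>9)
P2 drop Q (P beats it: D:6>4 E:12>7)
P1→{D,E} P2→{P,R}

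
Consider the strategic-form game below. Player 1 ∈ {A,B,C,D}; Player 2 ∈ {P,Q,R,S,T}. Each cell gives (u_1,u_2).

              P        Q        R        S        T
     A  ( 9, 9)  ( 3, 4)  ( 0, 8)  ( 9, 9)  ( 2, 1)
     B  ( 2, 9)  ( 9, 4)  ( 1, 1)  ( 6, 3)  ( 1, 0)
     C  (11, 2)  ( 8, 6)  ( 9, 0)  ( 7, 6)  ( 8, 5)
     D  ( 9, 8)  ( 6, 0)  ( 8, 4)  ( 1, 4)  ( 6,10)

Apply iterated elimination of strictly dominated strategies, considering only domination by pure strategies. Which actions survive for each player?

P1 drop D (C beats it: P:11>9 Q:8>6 R:9>8 S:7>1 T:8>6)
P2 drop R (P beats it: A:9>8 B:9>1 C:2>0)
P2 drop T (Q beats it: A:4>1 B:4>0 C:6>5)
P1→{A,B,C} P2→{P,Q,S}

Remaining: P1:{A,B,C} P2:{P,Q,S}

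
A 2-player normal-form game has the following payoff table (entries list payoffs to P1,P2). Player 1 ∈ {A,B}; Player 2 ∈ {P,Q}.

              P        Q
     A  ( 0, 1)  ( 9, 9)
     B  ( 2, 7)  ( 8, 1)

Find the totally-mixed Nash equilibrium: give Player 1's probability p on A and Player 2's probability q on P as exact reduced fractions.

P1 indiff ⇒ q·0+(1-q)·9 = q·2+(1-q)·8 ⇒ q(-2) = (1-q)(-1) ⇒ q = 1/3
P2 indiff ⇒ p·1+(1-p)·7 = p·9+(1-p)·1 ⇒ p(-8) = (1-p)(-6) ⇒ p = 3/7

P1 mixes 3/7 on A; P2 mixes 1/3 on P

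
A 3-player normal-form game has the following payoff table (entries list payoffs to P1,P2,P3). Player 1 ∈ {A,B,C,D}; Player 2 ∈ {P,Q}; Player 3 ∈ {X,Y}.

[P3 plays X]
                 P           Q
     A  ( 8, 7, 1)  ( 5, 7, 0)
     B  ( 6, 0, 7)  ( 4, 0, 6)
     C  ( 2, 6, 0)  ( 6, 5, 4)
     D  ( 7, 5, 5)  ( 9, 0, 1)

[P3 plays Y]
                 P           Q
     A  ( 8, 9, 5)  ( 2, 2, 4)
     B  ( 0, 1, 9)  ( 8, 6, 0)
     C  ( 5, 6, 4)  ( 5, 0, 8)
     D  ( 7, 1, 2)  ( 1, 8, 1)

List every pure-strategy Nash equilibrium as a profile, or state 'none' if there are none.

NE set: (A,P,Y)

(A,P,X): not NE [P3→Y gives 5>1]
(A,P,Y): NE
(A,Q,X): not NE [P1→D gives 9>5; P3→Y gives 4>0]
(A,Q,Y): not NE [P1→B gives 8>2; P2→P gives 9>2]
(B,P,X): not NE [P1→A gives 8>6; P3→Y gives 9>7]
(B,P,Y): not NE [P1→A gives 8>0; P2→Q gives 6>1]
(B,Q,X): not NE [P1→D gives 9>4]
(B,Q,Y): not NE [P3→X gives 6>0]
(C,P,X): not NE [P1→A gives 8>2; P3→Y gives 4>0]
(C,P,Y): not NE [P1→A gives 8>5]
(C,Q,X): not NE [P1→D gives 9>6; P2→P gives 6>5; P3→Y gives 8>4]
(C,Q,Y): not NE [P1→B gives 8>5; P2→P gives 6>0]
(D,P,X): not NE [P1→A gives 8>7]
(D,P,Y): not NE [P1→A gives 8>7; P2→Q gives 8>1; P3→X gives 5>2]
(D,Q,X): not NE [P2→P gives 5>0]
(D,Q,Y): not NE [P1→B gives 8>1]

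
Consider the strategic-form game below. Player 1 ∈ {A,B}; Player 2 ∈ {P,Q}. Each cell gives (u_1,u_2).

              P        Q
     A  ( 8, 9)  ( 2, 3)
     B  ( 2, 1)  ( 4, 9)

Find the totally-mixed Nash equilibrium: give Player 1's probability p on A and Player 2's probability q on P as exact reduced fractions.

P1 mixes 4/7 on A; P2 mixes 1/4 on P

P1 indiff ⇒ q·8+(1-q)·2 = q·2+(1-q)·4 ⇒ q(6) = (1-q)(2) ⇒ q = 1/4
P2 indiff ⇒ p·9+(1-p)·1 = p·3+(1-p)·9 ⇒ p(6) = (1-p)(8) ⇒ p = 4/7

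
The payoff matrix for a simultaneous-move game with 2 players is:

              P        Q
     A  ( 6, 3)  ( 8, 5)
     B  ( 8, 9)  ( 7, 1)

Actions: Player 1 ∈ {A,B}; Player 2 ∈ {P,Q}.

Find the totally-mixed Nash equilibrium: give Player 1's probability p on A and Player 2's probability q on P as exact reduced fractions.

P1 mixes 4/5 on A; P2 mixes 1/3 on P

P1 indiff ⇒ q·6+(1-q)·8 = q·8+(1-q)·7 ⇒ q(-2) = (1-q)(-1) ⇒ q = 1/3
P2 indiff ⇒ p·3+(1-p)·9 = p·5+(1-p)·1 ⇒ p(-2) = (1-p)(-8) ⇒ p = 4/5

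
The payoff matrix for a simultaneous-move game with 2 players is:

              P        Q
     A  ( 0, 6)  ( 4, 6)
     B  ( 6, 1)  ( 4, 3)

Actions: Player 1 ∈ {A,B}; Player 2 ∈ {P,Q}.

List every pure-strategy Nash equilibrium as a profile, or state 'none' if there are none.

(A,P): not NE [P1→B gives 6>0]
(A,Q): NE
(B,P): not NE [P2→Q gives 3>1]
(B,Q): NE

Nash profiles: (A,Q), (B,Q)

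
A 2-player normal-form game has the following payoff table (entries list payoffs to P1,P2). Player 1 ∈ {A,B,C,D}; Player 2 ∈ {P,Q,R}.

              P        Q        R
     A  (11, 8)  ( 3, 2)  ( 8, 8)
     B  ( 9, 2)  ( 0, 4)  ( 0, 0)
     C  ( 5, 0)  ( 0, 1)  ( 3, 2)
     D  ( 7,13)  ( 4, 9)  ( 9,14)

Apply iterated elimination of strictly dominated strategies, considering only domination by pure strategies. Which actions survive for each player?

P1 drop B (A beats it: P:11>9 Q:3>0 R:8>0)
P1 drop C (A beats it: P:11>5 Q:3>0 R:8>3)
P2 drop Q (P beats it: A:8>2 D:13>9)
P1→{A,D} P2→{P,R}

IESDS → P1:{A,D} P2:{P,R}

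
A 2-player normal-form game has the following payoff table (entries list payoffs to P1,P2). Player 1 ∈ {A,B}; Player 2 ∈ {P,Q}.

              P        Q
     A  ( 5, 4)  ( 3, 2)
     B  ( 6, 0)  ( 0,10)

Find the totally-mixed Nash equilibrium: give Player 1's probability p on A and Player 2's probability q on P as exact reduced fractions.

P1 indiff ⇒ q·5+(1-q)·3 = q·6+(1-q)·0 ⇒ q(-1) = (1-q)(-3) ⇒ q = 3/4
P2 indiff ⇒ p·4+(1-p)·0 = p·2+(1-p)·10 ⇒ p(2) = (1-p)(10) ⇒ p = 5/6

P1 mixes 5/6 on A; P2 mixes 3/4 on P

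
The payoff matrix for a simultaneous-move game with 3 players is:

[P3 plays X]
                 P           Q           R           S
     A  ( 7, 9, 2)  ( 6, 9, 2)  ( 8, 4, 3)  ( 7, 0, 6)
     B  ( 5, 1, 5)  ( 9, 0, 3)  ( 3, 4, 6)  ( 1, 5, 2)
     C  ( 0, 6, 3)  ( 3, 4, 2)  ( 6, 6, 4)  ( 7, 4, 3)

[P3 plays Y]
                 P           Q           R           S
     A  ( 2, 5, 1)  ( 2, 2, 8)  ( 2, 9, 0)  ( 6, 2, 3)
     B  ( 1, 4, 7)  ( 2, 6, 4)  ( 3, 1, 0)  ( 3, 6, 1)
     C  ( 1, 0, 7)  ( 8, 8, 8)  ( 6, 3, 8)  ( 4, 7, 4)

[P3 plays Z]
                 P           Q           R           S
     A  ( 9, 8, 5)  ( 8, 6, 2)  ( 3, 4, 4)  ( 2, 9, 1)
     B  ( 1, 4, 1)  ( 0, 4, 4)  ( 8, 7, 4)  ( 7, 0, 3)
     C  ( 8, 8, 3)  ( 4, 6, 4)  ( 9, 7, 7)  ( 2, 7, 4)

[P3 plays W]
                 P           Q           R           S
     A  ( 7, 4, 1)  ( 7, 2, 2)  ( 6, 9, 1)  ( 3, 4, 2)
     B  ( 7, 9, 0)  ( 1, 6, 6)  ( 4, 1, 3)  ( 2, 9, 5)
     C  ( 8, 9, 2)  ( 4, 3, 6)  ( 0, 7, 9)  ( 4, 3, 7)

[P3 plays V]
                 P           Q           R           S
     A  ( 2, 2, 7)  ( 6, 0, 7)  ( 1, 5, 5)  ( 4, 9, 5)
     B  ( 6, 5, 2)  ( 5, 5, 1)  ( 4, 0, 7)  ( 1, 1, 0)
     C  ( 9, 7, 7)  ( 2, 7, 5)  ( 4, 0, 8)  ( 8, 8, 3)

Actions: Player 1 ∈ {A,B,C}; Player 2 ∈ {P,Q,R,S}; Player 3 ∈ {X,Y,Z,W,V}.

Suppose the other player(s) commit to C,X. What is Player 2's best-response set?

P2 best: {P,R}

u_2(P vs C,X) = 6
u_2(Q vs C,X) = 4
u_2(R vs C,X) = 6
u_2(S vs C,X) = 4
max payoff 6 at {P,R}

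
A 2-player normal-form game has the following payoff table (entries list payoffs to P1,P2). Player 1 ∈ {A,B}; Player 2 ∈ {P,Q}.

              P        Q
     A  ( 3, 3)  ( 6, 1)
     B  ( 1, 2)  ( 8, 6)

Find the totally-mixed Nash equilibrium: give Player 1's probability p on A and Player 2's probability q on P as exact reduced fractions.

P1 indiff ⇒ q·3+(1-q)·6 = q·1+(1-q)·8 ⇒ q(2) = (1-q)(2) ⇒ q = 1/2
P2 indiff ⇒ p·3+(1-p)·2 = p·1+(1-p)·6 ⇒ p(2) = (1-p)(4) ⇒ p = 2/3

p=2/3, q=1/2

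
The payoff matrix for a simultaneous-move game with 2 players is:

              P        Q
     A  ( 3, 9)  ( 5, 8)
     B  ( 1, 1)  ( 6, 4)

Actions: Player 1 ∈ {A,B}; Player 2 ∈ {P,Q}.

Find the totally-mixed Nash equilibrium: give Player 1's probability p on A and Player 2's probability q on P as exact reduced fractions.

P1 indiff ⇒ q·3+(1-q)·5 = q·1+(1-q)·6 ⇒ q(2) = (1-q)(1) ⇒ q = 1/3
P2 indiff ⇒ p·9+(1-p)·1 = p·8+(1-p)·4 ⇒ p(1) = (1-p)(3) ⇒ p = 3/4

P1 mixes 3/4 on A; P2 mixes 1/3 on P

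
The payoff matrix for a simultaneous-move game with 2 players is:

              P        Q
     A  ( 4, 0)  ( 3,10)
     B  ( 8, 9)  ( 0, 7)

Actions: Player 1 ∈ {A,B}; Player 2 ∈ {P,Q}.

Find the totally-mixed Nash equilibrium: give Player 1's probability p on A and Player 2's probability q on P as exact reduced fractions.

(p,q) = (1/6, 3/7)

P1 indiff ⇒ q·4+(1-q)·3 = q·8+(1-q)·0 ⇒ q(-4) = (1-q)(-3) ⇒ q = 3/7
P2 indiff ⇒ p·0+(1-p)·9 = p·10+(1-p)·7 ⇒ p(-10) = (1-p)(-2) ⇒ p = 1/6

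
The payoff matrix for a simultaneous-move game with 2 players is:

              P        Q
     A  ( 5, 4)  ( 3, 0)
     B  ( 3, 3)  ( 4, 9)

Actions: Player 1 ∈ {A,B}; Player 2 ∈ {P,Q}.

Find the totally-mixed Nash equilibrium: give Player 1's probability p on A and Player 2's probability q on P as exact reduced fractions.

P1 indiff ⇒ q·5+(1-q)·3 = q·3+(1-q)·4 ⇒ q(2) = (1-q)(1) ⇒ q = 1/3
P2 indiff ⇒ p·4+(1-p)·3 = p·0+(1-p)·9 ⇒ p(4) = (1-p)(6) ⇒ p = 3/5

P1 mixes 3/5 on A; P2 mixes 1/3 on P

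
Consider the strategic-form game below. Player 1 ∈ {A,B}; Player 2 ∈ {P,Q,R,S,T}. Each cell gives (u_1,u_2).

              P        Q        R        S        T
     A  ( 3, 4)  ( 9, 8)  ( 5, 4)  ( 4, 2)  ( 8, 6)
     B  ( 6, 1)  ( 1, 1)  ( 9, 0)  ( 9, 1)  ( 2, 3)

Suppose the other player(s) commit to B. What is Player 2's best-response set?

P2 best: {T}

u_2(P vs B) = 1
u_2(Q vs B) = 1
u_2(R vs B) = 0
u_2(S vs B) = 1
u_2(T vs B) = 3
max payoff 3 at {T}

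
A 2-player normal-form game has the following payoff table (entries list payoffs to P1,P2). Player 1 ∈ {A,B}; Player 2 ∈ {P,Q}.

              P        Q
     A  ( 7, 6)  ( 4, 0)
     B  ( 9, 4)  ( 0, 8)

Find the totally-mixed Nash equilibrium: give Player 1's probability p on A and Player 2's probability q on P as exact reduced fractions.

p=2/5, q=2/3

P1 indiff ⇒ q·7+(1-q)·4 = q·9+(1-q)·0 ⇒ q(-2) = (1-q)(-4) ⇒ q = 2/3
P2 indiff ⇒ p·6+(1-p)·4 = p·0+(1-p)·8 ⇒ p(6) = (1-p)(4) ⇒ p = 2/5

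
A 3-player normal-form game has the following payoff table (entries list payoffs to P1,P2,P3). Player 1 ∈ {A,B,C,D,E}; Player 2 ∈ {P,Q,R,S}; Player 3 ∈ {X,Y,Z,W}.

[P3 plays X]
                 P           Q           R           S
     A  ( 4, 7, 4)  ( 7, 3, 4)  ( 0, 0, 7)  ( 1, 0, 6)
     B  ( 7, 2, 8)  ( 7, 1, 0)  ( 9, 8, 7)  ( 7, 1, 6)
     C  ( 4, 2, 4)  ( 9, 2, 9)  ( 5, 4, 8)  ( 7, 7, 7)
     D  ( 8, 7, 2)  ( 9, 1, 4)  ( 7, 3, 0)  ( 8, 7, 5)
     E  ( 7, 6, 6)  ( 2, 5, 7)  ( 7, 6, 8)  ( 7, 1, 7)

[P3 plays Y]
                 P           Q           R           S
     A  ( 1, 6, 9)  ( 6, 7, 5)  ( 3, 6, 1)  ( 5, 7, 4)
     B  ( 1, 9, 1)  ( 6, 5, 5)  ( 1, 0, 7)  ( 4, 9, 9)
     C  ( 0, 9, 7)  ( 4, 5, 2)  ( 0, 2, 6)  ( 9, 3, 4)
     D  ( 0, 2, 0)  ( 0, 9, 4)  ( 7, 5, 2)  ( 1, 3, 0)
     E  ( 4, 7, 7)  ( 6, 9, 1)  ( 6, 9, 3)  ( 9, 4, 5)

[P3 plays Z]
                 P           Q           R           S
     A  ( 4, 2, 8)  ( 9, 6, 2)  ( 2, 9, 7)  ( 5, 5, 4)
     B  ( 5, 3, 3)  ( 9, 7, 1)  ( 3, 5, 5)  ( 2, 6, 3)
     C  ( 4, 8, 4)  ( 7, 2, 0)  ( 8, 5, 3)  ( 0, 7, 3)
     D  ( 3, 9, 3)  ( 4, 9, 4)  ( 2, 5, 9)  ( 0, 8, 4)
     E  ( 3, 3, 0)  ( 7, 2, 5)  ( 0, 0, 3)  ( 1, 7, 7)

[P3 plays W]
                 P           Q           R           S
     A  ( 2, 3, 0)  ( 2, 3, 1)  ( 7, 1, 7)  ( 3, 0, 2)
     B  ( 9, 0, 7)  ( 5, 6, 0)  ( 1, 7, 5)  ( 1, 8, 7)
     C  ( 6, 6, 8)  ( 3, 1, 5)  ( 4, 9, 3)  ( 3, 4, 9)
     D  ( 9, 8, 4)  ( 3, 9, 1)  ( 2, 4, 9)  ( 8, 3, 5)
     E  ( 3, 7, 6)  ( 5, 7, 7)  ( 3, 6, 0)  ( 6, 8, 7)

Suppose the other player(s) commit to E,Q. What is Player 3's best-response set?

argmax u_3 = {X,W}

u_3(X vs E,Q) = 7
u_3(Y vs E,Q) = 1
u_3(Z vs E,Q) = 5
u_3(W vs E,Q) = 7
max payoff 7 at {X,W}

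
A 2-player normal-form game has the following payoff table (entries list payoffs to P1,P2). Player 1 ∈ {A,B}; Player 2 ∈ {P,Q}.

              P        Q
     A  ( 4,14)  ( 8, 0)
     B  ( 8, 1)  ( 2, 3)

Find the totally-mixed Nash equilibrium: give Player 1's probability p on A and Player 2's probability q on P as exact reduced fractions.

(p,q) = (1/8, 3/5)

P1 indiff ⇒ q·4+(1-q)·8 = q·8+(1-q)·2 ⇒ q(-4) = (1-q)(-6) ⇒ q = 3/5
P2 indiff ⇒ p·14+(1-p)·1 = p·0+(1-p)·3 ⇒ p(14) = (1-p)(2) ⇒ p = 1/8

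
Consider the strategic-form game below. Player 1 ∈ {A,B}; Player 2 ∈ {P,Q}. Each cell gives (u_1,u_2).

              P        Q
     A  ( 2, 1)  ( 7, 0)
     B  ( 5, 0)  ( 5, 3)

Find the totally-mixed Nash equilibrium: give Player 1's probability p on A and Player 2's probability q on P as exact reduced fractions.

P1 indiff ⇒ q·2+(1-q)·7 = q·5+(1-q)·5 ⇒ q(-3) = (1-q)(-2) ⇒ q = 2/5
P2 indiff ⇒ p·1+(1-p)·0 = p·0+(1-p)·3 ⇒ p(1) = (1-p)(3) ⇒ p = 3/4

p=3/4, q=2/5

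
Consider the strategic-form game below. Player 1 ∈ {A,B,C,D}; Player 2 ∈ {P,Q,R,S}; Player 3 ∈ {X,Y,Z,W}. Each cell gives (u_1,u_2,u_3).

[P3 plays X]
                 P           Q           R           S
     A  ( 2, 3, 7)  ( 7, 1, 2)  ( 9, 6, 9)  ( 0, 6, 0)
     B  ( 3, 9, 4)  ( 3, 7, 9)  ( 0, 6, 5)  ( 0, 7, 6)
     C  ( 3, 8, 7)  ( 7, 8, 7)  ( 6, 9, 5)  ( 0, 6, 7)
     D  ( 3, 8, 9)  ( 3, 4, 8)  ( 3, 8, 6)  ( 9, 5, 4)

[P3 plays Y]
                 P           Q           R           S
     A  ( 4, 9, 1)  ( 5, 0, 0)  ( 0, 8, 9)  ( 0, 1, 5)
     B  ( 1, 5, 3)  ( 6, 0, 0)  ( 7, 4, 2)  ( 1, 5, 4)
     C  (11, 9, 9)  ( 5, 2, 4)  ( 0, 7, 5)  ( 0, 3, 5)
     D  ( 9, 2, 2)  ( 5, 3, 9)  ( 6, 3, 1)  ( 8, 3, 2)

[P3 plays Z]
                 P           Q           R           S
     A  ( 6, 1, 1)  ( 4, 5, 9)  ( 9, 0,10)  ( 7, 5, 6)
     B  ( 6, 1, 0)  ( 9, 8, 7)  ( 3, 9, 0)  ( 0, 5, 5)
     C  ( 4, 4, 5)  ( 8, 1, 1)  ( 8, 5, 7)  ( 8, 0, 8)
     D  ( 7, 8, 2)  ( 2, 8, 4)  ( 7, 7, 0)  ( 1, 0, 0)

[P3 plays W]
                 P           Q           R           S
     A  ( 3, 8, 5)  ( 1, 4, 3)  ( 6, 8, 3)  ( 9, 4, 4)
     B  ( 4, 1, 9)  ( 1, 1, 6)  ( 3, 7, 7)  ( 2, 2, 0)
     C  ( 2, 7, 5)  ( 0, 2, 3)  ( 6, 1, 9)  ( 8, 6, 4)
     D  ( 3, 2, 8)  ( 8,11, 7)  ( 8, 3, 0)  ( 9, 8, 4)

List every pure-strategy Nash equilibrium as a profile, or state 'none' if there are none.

(A,P,X): not NE [P1→D gives 3>2; P2→S gives 6>3]
(A,P,Y): not NE [P1→C gives 11>4; P3→X gives 7>1]
(A,P,Z): not NE [P1→D gives 7>6; P2→S gives 5>1; P3→X gives 7>1]
(A,P,W): not NE [P1→B gives 4>3; P3→X gives 7>5]
(A,Q,X): not NE [P2→S gives 6>1; P3→Z gives 9>2]
(A,Q,Y): not NE [P1→B gives 6>5; P2→P gives 9>0; P3→Z gives 9>0]
(A,Q,Z): not NE [P1→B gives 9>4]
(A,Q,W): not NE [P1→D gives 8>1; P2→R gives 8>4; P3→Z gives 9>3]
(A,R,X): not NE [P3→Z gives 10>9]
(A,R,Y): not NE [P1→B gives 7>0; P2→P gives 9>8; P3→Z gives 10>9]
(A,R,Z): not NE [P2→S gives 5>0]
(A,R,W): not NE [P1→D gives 8>6; P3→Z gives 10>3]
(A,S,X): not NE [P1→D gives 9>0; P3→Z gives 6>0]
(A,S,Y): not NE [P1→D gives 8>0; P2→P gives 9>1; P3→Z gives 6>5]
(A,S,Z): not NE [P1→C gives 8>7]
(A,S,W): not NE [P2→R gives 8>4; P3→Z gives 6>4]
(B,P,X): not NE [P3→W gives 9>4]
(B,P,Y): not NE [P1→C gives 11>1; P3→W gives 9>3]
(B,P,Z): not NE [P1→D gives 7>6; P2→R gives 9>1; P3→W gives 9>0]
(B,P,W): not NE [P2→R gives 7>1]
(B,Q,X): not NE [P1→C gives 7>3; P2→P gives 9>7]
(B,Q,Y): not NE [P2→S gives 5>0; P3→X gives 9>0]
(B,Q,Z): not NE [P2→R gives 9>8; P3→X gives 9>7]
(B,Q,W): not NE [P1→D gives 8>1; P2→R gives 7>1; P3→X gives 9>6]
(B,R,X): not NE [P1→A gives 9>0; P2→P gives 9>6; P3→W gives 7>5]
(B,R,Y): not NE [P2→S gives 5>4; P3→W gives 7>2]
(B,R,Z): not NE [P1→A gives 9>3; P3→W gives 7>0]
(B,R,W): not NE [P1→D gives 8>3]
(B,S,X): not NE [P1→D gives 9>0; P2→P gives 9>7]
(B,S,Y): not NE [P1→D gives 8>1; P3→X gives 6>4]
(B,S,Z): not NE [P1→C gives 8>0; P2→R gives 9>5; P3→X gives 6>5]
(B,S,W): not NE [P1→D gives 9>2; P2→R gives 7>2; P3→X gives 6>0]
(C,P,X): not NE [P2→R gives 9>8; P3→Y gives 9>7]
(C,P,Y): NE
(C,P,Z): not NE [P1→D gives 7>4; P2→R gives 5>4; P3→Y gives 9>5]
(C,P,W): not NE [P1→B gives 4>2; P3→Y gives 9>5]
(C,Q,X): not NE [P2→R gives 9>8]
(C,Q,Y): not NE [P1→B gives 6>5; P2→P gives 9>2; P3→X gives 7>4]
(C,Q,Z): not NE [P1→B gives 9>8; P2→R gives 5>1; P3→X gives 7>1]
(C,Q,W): not NE [P1→D gives 8>0; P2→P gives 7>2; P3→X gives 7>3]
(C,R,X): not NE [P1→A gives 9>6; P3→W gives 9>5]
(C,R,Y): not NE [P1→B gives 7>0; P2→P gives 9>7; P3→W gives 9>5]
(C,R,Z): not NE [P1→A gives 9>8; P3→W gives 9>7]
(C,R,W): not NE [P1→D gives 8>6; P2→P gives 7>1]
(C,S,X): not NE [P1→D gives 9>0; P2→R gives 9>6; P3→Z gives 8>7]
(C,S,Y): not NE [P1→D gives 8>0; P2→P gives 9>3; P3→Z gives 8>5]
(C,S,Z): not NE [P2→R gives 5>0]
(C,S,W): not NE [P1→D gives 9>8; P2→P gives 7>6; P3→Z gives 8>4]
(D,P,X): NE
(D,P,Y): not NE [P1→C gives 11>9; P2→S gives 3>2; P3→X gives 9>2]
(D,P,Z): not NE [P3→X gives 9>2]
(D,P,W): not NE [P1→B gives 4>3; P2→Q gives 11>2; P3→X gives 9>8]
(D,Q,X): not NE [P1→C gives 7>3; P2→R gives 8>4; P3→Y gives 9>8]
(D,Q,Y): not NE [P1→B gives 6>5]
(D,Q,Z): not NE [P1→B gives 9>2; P3→Y gives 9>4]
(D,Q,W): not NE [P3→Y gives 9>7]
(D,R,X): not NE [P1→A gives 9>3]
(D,R,Y): not NE [P1→B gives 7>6; P3→X gives 6>1]
(D,R,Z): not NE [P1→A gives 9>7; P2→Q gives 8>7; P3→X gives 6>0]
(D,R,W): not NE [P2→Q gives 11>3; P3→X gives 6>0]
(D,S,X): not NE [P2→R gives 8>5]
(D,S,Y): not NE [P3→W gives 4>2]
(D,S,Z): not NE [P1→C gives 8>1; P2→Q gives 8>0; P3→W gives 4>0]
(D,S,W): not NE [P2→Q gives 11>8]

Nash profiles: (C,P,Y), (D,P,X)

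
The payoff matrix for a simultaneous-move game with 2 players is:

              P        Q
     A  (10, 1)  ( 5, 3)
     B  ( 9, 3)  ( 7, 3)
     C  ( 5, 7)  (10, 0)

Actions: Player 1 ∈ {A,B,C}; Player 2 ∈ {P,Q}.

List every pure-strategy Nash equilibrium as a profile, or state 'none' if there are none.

Equilibria: none

(A,P): not NE [P2→Q gives 3>1]
(A,Q): not NE [P1→C gives 10>5]
(B,P): not NE [P1→A gives 10>9]
(B,Q): not NE [P1→C gives 10>7]
(C,P): not NE [P1→A gives 10>5]
(C,Q): not NE [P2→P gives 7>0]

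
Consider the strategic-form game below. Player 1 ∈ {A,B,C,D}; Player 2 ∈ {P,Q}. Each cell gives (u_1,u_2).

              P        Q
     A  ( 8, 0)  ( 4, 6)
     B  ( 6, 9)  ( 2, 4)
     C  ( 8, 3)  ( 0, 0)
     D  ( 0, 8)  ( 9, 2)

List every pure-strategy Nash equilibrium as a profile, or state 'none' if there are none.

(A,P): not NE [P2→Q gives 6>0]
(A,Q): not NE [P1→D gives 9>4]
(B,P): not NE [P1→C gives 8>6]
(B,Q): not NE [P1→D gives 9>2; P2→P gives 9>4]
(C,P): NE
(C,Q): not NE [P1→D gives 9>0; P2→P gives 3>0]
(D,P): not NE [P1→C gives 8>0]
(D,Q): not NE [P2→P gives 8>2]

Nash profiles: (C,P)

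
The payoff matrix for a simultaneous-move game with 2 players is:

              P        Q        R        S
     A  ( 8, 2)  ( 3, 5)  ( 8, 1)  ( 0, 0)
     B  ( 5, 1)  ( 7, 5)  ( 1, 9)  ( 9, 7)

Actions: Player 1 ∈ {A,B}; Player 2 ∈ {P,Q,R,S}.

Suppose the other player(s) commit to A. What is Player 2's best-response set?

BR_2 = {Q}

u_2(P vs A) = 2
u_2(Q vs A) = 5
u_2(R vs A) = 1
u_2(S vs A) = 0
max payoff 5 at {Q}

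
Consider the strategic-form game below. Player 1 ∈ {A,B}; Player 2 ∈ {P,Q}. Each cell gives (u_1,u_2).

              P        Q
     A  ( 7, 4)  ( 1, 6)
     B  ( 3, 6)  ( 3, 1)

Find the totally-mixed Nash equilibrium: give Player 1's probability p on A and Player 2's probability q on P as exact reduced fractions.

P1 indiff ⇒ q·7+(1-q)·1 = q·3+(1-q)·3 ⇒ q(4) = (1-q)(2) ⇒ q = 1/3
P2 indiff ⇒ p·4+(1-p)·6 = p·6+(1-p)·1 ⇒ p(-2) = (1-p)(-5) ⇒ p = 5/7

p=5/7, q=1/3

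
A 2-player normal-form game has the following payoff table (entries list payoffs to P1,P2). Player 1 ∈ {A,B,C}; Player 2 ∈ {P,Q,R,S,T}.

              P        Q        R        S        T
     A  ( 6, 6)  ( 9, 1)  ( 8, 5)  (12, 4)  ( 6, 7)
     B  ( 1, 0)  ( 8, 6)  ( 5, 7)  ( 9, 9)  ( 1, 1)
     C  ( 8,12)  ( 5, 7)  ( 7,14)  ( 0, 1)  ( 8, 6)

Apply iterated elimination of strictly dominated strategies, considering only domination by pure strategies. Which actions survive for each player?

IESDS → P1:{A,C} P2:{P,R,T}

P1 drop B (A beats it: P:6>1 Q:9>8 R:8>5 S:12>9 T:6>1)
P2 drop Q (P beats it: A:6>1 C:12>7)
P2 drop S (P beats it: A:6>4 C:12>1)
P1→{A,C} P2→{P,R,T}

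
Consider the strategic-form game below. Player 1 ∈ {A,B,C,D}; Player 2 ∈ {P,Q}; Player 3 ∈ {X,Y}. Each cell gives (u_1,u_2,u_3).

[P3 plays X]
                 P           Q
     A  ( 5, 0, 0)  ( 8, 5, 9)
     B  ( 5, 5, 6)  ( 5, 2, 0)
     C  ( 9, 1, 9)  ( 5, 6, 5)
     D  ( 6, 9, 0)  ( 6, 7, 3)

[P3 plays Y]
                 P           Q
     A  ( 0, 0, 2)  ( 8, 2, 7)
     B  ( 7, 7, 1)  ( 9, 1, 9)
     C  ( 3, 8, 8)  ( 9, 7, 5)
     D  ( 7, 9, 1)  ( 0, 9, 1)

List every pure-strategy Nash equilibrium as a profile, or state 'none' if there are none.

(A,P,X): not NE [P1→C gives 9>5; P2→Q gives 5>0; P3→Y gives 2>0]
(A,P,Y): not NE [P1→D gives 7>0; P2→Q gives 2>0]
(A,Q,X): NE
(A,Q,Y): not NE [P1→C gives 9>8; P3→X gives 9>7]
(B,P,X): not NE [P1→C gives 9>5]
(B,P,Y): not NE [P3→X gives 6>1]
(B,Q,X): not NE [P1→A gives 8>5; P2→P gives 5>2; P3→Y gives 9>0]
(B,Q,Y): not NE [P2→P gives 7>1]
(C,P,X): not NE [P2→Q gives 6>1]
(C,P,Y): not NE [P1→D gives 7>3; P3→X gives 9>8]
(C,Q,X): not NE [P1→A gives 8>5]
(C,Q,Y): not NE [P2→P gives 8>7]
(D,P,X): not NE [P1→C gives 9>6; P3→Y gives 1>0]
(D,P,Y): NE
(D,Q,X): not NE [P1→A gives 8>6; P2→P gives 9>7]
(D,Q,Y): not NE [P1→C gives 9>0; P3→X gives 3>1]

Nash profiles: (A,Q,X), (D,P,Y)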